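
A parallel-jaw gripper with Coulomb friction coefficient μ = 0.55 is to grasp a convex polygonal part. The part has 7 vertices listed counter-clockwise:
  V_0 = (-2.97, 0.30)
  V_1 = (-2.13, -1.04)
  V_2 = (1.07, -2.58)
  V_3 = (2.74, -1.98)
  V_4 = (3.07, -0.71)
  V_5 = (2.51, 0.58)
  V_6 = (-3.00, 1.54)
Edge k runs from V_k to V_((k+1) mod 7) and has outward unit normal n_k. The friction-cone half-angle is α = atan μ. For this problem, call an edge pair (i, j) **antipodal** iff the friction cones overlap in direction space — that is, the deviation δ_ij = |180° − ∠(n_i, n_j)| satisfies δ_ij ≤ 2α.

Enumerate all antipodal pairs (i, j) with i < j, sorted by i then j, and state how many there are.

α = atan 0.55 = 28.81°;  2α = 57.62°
n_0 = (-0.8473, -0.5311)
n_1 = (-0.4336, -0.9011)
n_2 = (+0.3381, -0.9411)
n_3 = (+0.9679, -0.2515)
n_4 = (+0.9173, +0.3982)
n_5 = (+0.1716, +0.9852)
n_6 = (-0.9997, -0.0242)
  (0,1): δ = 147.78°  ·
  (0,2): δ = 102.32°  ·
  (0,3): δ = 46.65°  ✓
  (0,4): δ = 8.62°  ✓
  (0,5): δ = 48.03°  ✓
  (0,6): δ = 149.30°  ·
  (1,2): δ = 134.54°  ·
  (1,3): δ = 78.87°  ·
  (1,4): δ = 40.83°  ✓
  (1,5): δ = 15.82°  ✓
  (1,6): δ = 117.09°  ·
  (2,3): δ = 124.33°  ·
  (2,4): δ = 86.30°  ·
  (2,5): δ = 29.65°  ✓
  (2,6): δ = 71.62°  ·
  (3,4): δ = 141.97°  ·
  (3,5): δ = 85.32°  ·
  (3,6): δ = 15.95°  ✓
  (4,5): δ = 123.35°  ·
  (4,6): δ = 22.08°  ✓
  (5,6): δ = 78.73°  ·
antipodal pairs: 8

count = 8; pairs: (0,3), (0,4), (0,5), (1,4), (1,5), (2,5), (3,6), (4,6)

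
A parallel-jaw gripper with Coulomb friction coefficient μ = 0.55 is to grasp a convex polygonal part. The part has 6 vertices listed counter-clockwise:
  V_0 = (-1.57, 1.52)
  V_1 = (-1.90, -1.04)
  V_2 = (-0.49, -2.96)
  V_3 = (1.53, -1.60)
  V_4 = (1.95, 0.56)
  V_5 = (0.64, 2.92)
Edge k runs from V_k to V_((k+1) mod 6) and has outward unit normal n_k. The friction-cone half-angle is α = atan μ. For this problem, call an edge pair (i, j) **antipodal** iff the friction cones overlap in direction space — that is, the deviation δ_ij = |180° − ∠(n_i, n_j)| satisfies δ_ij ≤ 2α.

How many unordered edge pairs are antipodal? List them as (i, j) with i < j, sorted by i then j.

count = 7; pairs: (0,2), (0,3), (0,4), (1,3), (1,4), (2,5), (3,5)

α = atan 0.55 = 28.81°;  2α = 57.62°
n_0 = (-0.9918, +0.1278)
n_1 = (-0.8060, -0.5919)
n_2 = (+0.5585, -0.8295)
n_3 = (+0.9816, -0.1909)
n_4 = (+0.8743, +0.4853)
n_5 = (-0.5351, +0.8448)
  (0,1): δ = 136.36°  ·
  (0,2): δ = 48.70°  ✓
  (0,3): δ = 3.66°  ✓
  (0,4): δ = 36.38°  ✓
  (0,5): δ = 129.70°  ·
  (1,2): δ = 92.34°  ·
  (1,3): δ = 47.30°  ✓
  (1,4): δ = 7.26°  ✓
  (1,5): δ = 86.06°  ·
  (2,3): δ = 134.95°  ·
  (2,4): δ = 94.92°  ·
  (2,5): δ = 1.60°  ✓
  (3,4): δ = 139.96°  ·
  (3,5): δ = 46.64°  ✓
  (4,5): δ = 86.68°  ·
antipodal pairs: 7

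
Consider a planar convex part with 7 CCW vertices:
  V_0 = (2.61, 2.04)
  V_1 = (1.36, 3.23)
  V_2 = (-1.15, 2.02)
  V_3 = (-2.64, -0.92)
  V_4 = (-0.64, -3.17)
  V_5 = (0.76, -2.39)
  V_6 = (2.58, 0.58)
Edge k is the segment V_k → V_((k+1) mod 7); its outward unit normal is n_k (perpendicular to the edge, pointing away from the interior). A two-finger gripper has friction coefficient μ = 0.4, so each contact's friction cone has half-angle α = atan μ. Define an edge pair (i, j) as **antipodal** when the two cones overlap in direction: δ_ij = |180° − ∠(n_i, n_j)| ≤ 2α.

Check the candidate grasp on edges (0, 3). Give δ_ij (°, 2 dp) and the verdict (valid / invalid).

α = atan 0.4 = 21.80°;  2α = 43.60°
edge 0: e_0 = (-1.25, +1.19);  n_0 = (+0.6895, +0.7243)
edge 3: e_3 = (+2.00, -2.25);  n_3 = (-0.7474, -0.6644)
∠(n_0, n_3) = 175.22°
δ = |180° − 175.22°| = 4.78°
4.78° ≤ 2α = 43.60°  →  valid

δ = 4.78°, valid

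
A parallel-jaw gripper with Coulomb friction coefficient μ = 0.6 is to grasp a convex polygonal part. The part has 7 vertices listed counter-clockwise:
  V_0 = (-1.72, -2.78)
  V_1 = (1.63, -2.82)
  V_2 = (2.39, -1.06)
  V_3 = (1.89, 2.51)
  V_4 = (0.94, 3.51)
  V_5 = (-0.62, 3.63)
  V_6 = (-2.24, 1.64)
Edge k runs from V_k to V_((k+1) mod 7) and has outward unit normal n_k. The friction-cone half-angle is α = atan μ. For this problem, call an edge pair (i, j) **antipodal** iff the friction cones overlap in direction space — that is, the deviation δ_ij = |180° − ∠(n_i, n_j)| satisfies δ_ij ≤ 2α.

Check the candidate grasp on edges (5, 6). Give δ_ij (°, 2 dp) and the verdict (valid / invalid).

δ = 134.14°, invalid

α = atan 0.6 = 30.96°;  2α = 61.93°
edge 5: e_5 = (-1.62, -1.99);  n_5 = (-0.7755, +0.6313)
edge 6: e_6 = (+0.52, -4.42);  n_6 = (-0.9932, -0.1168)
∠(n_5, n_6) = 45.86°
δ = |180° − 45.86°| = 134.14°
134.14° > 2α = 61.93°  →  invalid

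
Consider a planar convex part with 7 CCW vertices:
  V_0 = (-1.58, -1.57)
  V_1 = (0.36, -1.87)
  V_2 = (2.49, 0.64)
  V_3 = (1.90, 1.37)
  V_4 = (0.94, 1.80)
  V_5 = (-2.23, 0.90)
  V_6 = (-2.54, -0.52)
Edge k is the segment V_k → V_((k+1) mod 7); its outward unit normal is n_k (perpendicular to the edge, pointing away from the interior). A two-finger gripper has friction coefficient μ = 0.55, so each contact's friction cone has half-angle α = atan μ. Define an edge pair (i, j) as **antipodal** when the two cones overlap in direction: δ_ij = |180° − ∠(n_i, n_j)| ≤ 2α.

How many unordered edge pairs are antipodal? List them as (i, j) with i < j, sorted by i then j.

α = atan 0.55 = 28.81°;  2α = 57.62°
n_0 = (-0.1528, -0.9883)
n_1 = (+0.7625, -0.6470)
n_2 = (+0.7777, +0.6286)
n_3 = (+0.4088, +0.9126)
n_4 = (-0.2731, +0.9620)
n_5 = (-0.9770, +0.2133)
n_6 = (-0.7380, -0.6748)
  (0,1): δ = 121.53°  ·
  (0,2): δ = 42.26°  ✓
  (0,3): δ = 15.34°  ✓
  (0,4): δ = 24.64°  ✓
  (0,5): δ = 86.48°  ·
  (0,6): δ = 141.23°  ·
  (1,2): δ = 100.74°  ·
  (1,3): δ = 73.81°  ·
  (1,4): δ = 33.83°  ✓
  (1,5): δ = 28.00°  ✓
  (1,6): δ = 82.75°  ·
  (2,3): δ = 153.07°  ·
  (2,4): δ = 113.10°  ·
  (2,5): δ = 51.26°  ✓
  (2,6): δ = 3.49°  ✓
  (3,4): δ = 140.02°  ·
  (3,5): δ = 78.19°  ·
  (3,6): δ = 23.44°  ✓
  (4,5): δ = 118.16°  ·
  (4,6): δ = 63.41°  ·
  (5,6): δ = 125.25°  ·
antipodal pairs: 8

count = 8; pairs: (0,2), (0,3), (0,4), (1,4), (1,5), (2,5), (2,6), (3,6)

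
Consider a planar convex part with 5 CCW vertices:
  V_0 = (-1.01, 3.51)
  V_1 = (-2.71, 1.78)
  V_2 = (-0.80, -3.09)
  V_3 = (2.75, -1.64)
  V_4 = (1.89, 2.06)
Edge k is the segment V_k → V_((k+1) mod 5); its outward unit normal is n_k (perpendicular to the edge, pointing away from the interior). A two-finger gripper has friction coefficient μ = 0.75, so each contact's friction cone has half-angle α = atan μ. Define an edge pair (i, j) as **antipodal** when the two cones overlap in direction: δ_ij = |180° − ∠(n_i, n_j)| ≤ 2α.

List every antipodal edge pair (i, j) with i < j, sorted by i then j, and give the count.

count = 5; pairs: (0,2), (0,3), (1,3), (1,4), (2,4)

α = atan 0.75 = 36.87°;  2α = 73.74°
n_0 = (-0.7133, +0.7009)
n_1 = (-0.9310, -0.3651)
n_2 = (+0.3781, -0.9258)
n_3 = (+0.9740, +0.2264)
n_4 = (+0.4472, +0.8944)
  (0,1): δ = 114.09°  ·
  (0,2): δ = 23.28°  ✓
  (0,3): δ = 57.58°  ✓
  (0,4): δ = 107.93°  ·
  (1,2): δ = 89.20°  ·
  (1,3): δ = 8.33°  ✓
  (1,4): δ = 42.02°  ✓
  (2,3): δ = 99.13°  ·
  (2,4): δ = 48.78°  ✓
  (3,4): δ = 129.65°  ·
antipodal pairs: 5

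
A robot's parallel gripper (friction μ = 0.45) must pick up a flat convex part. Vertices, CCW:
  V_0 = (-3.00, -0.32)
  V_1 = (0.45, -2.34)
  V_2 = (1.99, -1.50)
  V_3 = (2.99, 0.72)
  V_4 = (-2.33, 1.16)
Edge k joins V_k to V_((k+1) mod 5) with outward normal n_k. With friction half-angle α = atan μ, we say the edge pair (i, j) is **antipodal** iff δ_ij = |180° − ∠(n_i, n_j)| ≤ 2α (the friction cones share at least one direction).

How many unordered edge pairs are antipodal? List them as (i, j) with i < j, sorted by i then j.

α = atan 0.45 = 24.23°;  2α = 48.46°
n_0 = (-0.5053, -0.8630)
n_1 = (+0.4789, -0.8779)
n_2 = (+0.9118, -0.4107)
n_3 = (+0.0824, +0.9966)
n_4 = (-0.9110, +0.4124)
  (0,1): δ = 121.04°  ·
  (0,2): δ = 83.90°  ·
  (0,3): δ = 25.62°  ✓
  (0,4): δ = 95.99°  ·
  (1,2): δ = 142.86°  ·
  (1,3): δ = 33.34°  ✓
  (1,4): δ = 37.03°  ✓
  (2,3): δ = 70.48°  ·
  (2,4): δ = 0.11°  ✓
  (3,4): δ = 109.63°  ·
antipodal pairs: 4

count = 4; pairs: (0,3), (1,3), (1,4), (2,4)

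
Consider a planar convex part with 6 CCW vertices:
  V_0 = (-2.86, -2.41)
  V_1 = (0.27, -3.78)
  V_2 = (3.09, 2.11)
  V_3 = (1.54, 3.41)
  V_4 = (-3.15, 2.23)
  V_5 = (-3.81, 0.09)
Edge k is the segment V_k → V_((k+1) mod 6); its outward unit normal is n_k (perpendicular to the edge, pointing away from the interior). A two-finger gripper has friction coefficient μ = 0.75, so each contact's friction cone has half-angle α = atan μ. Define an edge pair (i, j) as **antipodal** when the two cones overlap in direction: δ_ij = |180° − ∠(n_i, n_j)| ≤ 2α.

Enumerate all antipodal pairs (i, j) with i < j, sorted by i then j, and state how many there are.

α = atan 0.75 = 36.87°;  2α = 73.74°
n_0 = (-0.4010, -0.9161)
n_1 = (+0.9020, -0.4318)
n_2 = (+0.6426, +0.7662)
n_3 = (-0.2440, +0.9698)
n_4 = (-0.9556, +0.2947)
n_5 = (-0.9348, -0.3552)
  (0,1): δ = 91.95°  ·
  (0,2): δ = 16.35°  ✓
  (0,3): δ = 37.76°  ✓
  (0,4): δ = 96.50°  ·
  (0,5): δ = 134.45°  ·
  (1,2): δ = 104.40°  ·
  (1,3): δ = 50.29°  ✓
  (1,4): δ = 8.44°  ✓
  (1,5): δ = 46.39°  ✓
  (2,3): δ = 125.89°  ·
  (2,4): δ = 67.15°  ✓
  (2,5): δ = 29.21°  ✓
  (3,4): δ = 121.26°  ·
  (3,5): δ = 83.32°  ·
  (4,5): δ = 142.05°  ·
antipodal pairs: 7

count = 7; pairs: (0,2), (0,3), (1,3), (1,4), (1,5), (2,4), (2,5)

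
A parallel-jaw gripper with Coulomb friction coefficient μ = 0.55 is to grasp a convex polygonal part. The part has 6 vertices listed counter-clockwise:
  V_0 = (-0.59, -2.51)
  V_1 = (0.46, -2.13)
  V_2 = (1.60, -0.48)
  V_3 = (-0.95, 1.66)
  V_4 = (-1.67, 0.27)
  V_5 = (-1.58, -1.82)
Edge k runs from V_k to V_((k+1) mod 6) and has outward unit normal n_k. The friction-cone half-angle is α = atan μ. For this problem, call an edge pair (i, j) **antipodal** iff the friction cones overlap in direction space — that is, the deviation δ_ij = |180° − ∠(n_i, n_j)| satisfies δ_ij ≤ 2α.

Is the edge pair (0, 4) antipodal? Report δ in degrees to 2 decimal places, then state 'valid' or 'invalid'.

δ = 72.57°, invalid

α = atan 0.55 = 28.81°;  2α = 57.62°
edge 0: e_0 = (+1.05, +0.38);  n_0 = (+0.3403, -0.9403)
edge 4: e_4 = (+0.09, -2.09);  n_4 = (-0.9991, -0.0430)
∠(n_0, n_4) = 107.43°
δ = |180° − 107.43°| = 72.57°
72.57° > 2α = 57.62°  →  invalid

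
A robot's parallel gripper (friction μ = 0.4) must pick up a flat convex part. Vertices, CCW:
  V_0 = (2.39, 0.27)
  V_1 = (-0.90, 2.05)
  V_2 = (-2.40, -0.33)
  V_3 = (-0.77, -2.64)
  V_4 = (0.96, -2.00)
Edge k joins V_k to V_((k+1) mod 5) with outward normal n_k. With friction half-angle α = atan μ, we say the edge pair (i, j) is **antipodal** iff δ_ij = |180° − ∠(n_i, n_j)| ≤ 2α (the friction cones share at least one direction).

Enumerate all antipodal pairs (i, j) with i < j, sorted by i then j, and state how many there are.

count = 3; pairs: (0,2), (1,3), (1,4)

α = atan 0.4 = 21.80°;  2α = 43.60°
n_0 = (+0.4759, +0.8795)
n_1 = (-0.8460, +0.5332)
n_2 = (-0.8171, -0.5765)
n_3 = (+0.3470, -0.9379)
n_4 = (+0.8461, -0.5330)
  (0,1): δ = 93.81°  ·
  (0,2): δ = 26.38°  ✓
  (0,3): δ = 48.72°  ·
  (0,4): δ = 86.21°  ·
  (1,2): δ = 112.57°  ·
  (1,3): δ = 37.48°  ✓
  (1,4): δ = 0.01°  ✓
  (2,3): δ = 104.91°  ·
  (2,4): δ = 67.42°  ·
  (3,4): δ = 142.51°  ·
antipodal pairs: 3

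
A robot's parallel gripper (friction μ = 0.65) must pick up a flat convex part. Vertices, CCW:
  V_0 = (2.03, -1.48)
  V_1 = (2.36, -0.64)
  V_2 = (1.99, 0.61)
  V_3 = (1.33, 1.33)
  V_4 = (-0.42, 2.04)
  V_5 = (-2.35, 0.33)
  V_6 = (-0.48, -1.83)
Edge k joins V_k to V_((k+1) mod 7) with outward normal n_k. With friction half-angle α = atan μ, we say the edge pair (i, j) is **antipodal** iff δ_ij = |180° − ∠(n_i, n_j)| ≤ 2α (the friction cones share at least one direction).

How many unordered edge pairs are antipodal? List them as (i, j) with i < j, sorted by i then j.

α = atan 0.65 = 33.02°;  2α = 66.05°
n_0 = (+0.9308, -0.3657)
n_1 = (+0.9589, +0.2838)
n_2 = (+0.7372, +0.6757)
n_3 = (+0.3760, +0.9266)
n_4 = (-0.6632, +0.7485)
n_5 = (-0.7560, -0.6545)
n_6 = (+0.1381, -0.9904)
  (0,1): δ = 142.06°  ·
  (0,2): δ = 116.04°  ·
  (0,3): δ = 90.64°  ·
  (0,4): δ = 27.01°  ✓
  (0,5): δ = 62.33°  ✓
  (0,6): δ = 119.39°  ·
  (1,2): δ = 153.98°  ·
  (1,3): δ = 128.57°  ·
  (1,4): δ = 64.95°  ✓
  (1,5): δ = 24.40°  ✓
  (1,6): δ = 81.45°  ·
  (2,3): δ = 154.59°  ·
  (2,4): δ = 90.97°  ·
  (2,5): δ = 1.63°  ✓
  (2,6): δ = 55.43°  ✓
  (3,4): δ = 116.38°  ·
  (3,5): δ = 27.03°  ✓
  (3,6): δ = 30.02°  ✓
  (4,5): δ = 90.66°  ·
  (4,6): δ = 33.60°  ✓
  (5,6): δ = 122.95°  ·
antipodal pairs: 9

count = 9; pairs: (0,4), (0,5), (1,4), (1,5), (2,5), (2,6), (3,5), (3,6), (4,6)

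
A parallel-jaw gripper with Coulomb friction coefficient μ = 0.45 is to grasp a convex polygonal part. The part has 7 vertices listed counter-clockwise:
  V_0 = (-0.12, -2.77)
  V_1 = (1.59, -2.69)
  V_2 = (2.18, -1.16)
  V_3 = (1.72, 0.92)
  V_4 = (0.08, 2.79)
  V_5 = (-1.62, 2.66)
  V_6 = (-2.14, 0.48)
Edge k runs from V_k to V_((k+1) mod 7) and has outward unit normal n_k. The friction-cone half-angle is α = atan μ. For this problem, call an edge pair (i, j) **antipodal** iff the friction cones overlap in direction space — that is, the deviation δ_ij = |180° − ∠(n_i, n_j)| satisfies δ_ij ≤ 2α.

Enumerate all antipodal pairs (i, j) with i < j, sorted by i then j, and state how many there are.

count = 5; pairs: (0,4), (1,5), (2,5), (2,6), (3,6)

α = atan 0.45 = 24.23°;  2α = 48.46°
n_0 = (+0.0467, -0.9989)
n_1 = (+0.9330, -0.3598)
n_2 = (+0.9764, +0.2159)
n_3 = (+0.7518, +0.6594)
n_4 = (-0.0762, +0.9971)
n_5 = (-0.9727, +0.2320)
n_6 = (-0.8493, -0.5279)
  (0,1): δ = 113.77°  ·
  (0,2): δ = 80.21°  ·
  (0,3): δ = 51.43°  ·
  (0,4): δ = 1.69°  ✓
  (0,5): δ = 73.91°  ·
  (0,6): δ = 119.18°  ·
  (1,2): δ = 146.44°  ·
  (1,3): δ = 117.66°  ·
  (1,4): δ = 64.54°  ·
  (1,5): δ = 7.67°  ✓
  (1,6): δ = 52.95°  ·
  (2,3): δ = 151.22°  ·
  (2,4): δ = 98.10°  ·
  (2,5): δ = 25.89°  ✓
  (2,6): δ = 19.39°  ✓
  (3,4): δ = 126.88°  ·
  (3,5): δ = 54.67°  ·
  (3,6): δ = 9.39°  ✓
  (4,5): δ = 107.79°  ·
  (4,6): δ = 62.51°  ·
  (5,6): δ = 134.72°  ·
antipodal pairs: 5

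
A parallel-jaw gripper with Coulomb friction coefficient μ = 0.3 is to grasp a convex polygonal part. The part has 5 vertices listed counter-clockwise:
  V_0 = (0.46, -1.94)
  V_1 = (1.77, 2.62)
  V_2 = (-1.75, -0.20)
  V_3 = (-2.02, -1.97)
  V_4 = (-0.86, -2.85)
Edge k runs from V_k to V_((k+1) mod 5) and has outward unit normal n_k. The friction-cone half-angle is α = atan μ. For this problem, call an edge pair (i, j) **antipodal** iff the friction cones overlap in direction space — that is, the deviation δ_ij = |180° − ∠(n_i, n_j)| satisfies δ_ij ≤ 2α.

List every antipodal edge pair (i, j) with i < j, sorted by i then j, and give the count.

α = atan 0.3 = 16.70°;  2α = 33.40°
n_0 = (+0.9611, -0.2761)
n_1 = (-0.6252, +0.7804)
n_2 = (-0.9886, +0.1508)
n_3 = (-0.6044, -0.7967)
n_4 = (+0.5676, -0.8233)
  (0,1): δ = 35.27°  ·
  (0,2): δ = 7.36°  ✓
  (0,3): δ = 68.84°  ·
  (0,4): δ = 140.61°  ·
  (1,2): δ = 137.37°  ·
  (1,3): δ = 75.88°  ·
  (1,4): δ = 4.12°  ✓
  (2,3): δ = 118.51°  ·
  (2,4): δ = 46.74°  ·
  (3,4): δ = 108.23°  ·
antipodal pairs: 2

count = 2; pairs: (0,2), (1,4)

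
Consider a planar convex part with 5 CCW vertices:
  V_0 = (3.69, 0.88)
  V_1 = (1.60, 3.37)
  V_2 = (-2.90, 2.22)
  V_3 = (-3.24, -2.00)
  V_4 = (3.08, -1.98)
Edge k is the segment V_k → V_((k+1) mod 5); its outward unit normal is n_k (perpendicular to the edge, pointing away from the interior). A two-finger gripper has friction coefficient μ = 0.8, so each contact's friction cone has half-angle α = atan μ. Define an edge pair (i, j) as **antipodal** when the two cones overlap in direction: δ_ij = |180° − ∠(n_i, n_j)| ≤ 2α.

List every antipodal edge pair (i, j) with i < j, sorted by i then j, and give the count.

count = 5; pairs: (0,2), (0,3), (1,3), (1,4), (2,4)

α = atan 0.8 = 38.66°;  2α = 77.32°
n_0 = (+0.7659, +0.6429)
n_1 = (-0.2476, +0.9689)
n_2 = (-0.9968, +0.0803)
n_3 = (+0.0032, -1.0000)
n_4 = (+0.9780, -0.2086)
  (0,1): δ = 115.67°  ·
  (0,2): δ = 44.61°  ✓
  (0,3): δ = 50.17°  ✓
  (0,4): δ = 127.95°  ·
  (1,2): δ = 108.94°  ·
  (1,3): δ = 14.15°  ✓
  (1,4): δ = 63.62°  ✓
  (2,3): δ = 85.21°  ·
  (2,4): δ = 7.43°  ✓
  (3,4): δ = 102.22°  ·
antipodal pairs: 5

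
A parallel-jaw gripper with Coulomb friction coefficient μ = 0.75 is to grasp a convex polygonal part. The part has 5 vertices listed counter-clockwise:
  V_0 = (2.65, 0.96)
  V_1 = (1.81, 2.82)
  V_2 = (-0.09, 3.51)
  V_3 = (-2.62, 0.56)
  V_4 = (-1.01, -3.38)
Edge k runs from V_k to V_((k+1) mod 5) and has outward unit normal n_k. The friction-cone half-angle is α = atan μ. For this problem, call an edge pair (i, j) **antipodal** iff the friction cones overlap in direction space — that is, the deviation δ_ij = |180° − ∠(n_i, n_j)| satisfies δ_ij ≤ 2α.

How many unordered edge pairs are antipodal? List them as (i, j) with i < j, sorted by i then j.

α = atan 0.75 = 36.87°;  2α = 73.74°
n_0 = (+0.9114, +0.4116)
n_1 = (+0.3413, +0.9399)
n_2 = (-0.7591, +0.6510)
n_3 = (-0.9257, -0.3783)
n_4 = (+0.7645, -0.6447)
  (0,1): δ = 134.26°  ·
  (0,2): δ = 64.92°  ✓
  (0,3): δ = 2.08°  ✓
  (0,4): δ = 115.55°  ·
  (1,2): δ = 110.66°  ·
  (1,3): δ = 47.81°  ✓
  (1,4): δ = 69.82°  ✓
  (2,3): δ = 117.16°  ·
  (2,4): δ = 0.48°  ✓
  (3,4): δ = 62.37°  ✓
antipodal pairs: 6

count = 6; pairs: (0,2), (0,3), (1,3), (1,4), (2,4), (3,4)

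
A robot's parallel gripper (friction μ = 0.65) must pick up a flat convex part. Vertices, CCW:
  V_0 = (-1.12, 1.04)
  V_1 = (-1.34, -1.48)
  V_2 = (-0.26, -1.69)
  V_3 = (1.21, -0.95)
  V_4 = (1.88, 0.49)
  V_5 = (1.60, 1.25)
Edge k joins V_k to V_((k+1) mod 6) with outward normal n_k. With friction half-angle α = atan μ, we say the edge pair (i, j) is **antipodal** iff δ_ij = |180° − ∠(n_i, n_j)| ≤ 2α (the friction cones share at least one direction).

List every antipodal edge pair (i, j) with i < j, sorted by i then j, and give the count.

count = 7; pairs: (0,2), (0,3), (0,4), (1,4), (1,5), (2,5), (3,5)

α = atan 0.65 = 33.02°;  2α = 66.05°
n_0 = (-0.9962, +0.0870)
n_1 = (-0.1909, -0.9816)
n_2 = (+0.4496, -0.8932)
n_3 = (+0.9067, -0.4219)
n_4 = (+0.9383, +0.3457)
n_5 = (-0.0770, +0.9970)
  (0,1): δ = 96.01°  ·
  (0,2): δ = 58.29°  ✓
  (0,3): δ = 19.96°  ✓
  (0,4): δ = 25.21°  ✓
  (0,5): δ = 99.40°  ·
  (1,2): δ = 142.28°  ·
  (1,3): δ = 103.95°  ·
  (1,4): δ = 58.77°  ✓
  (1,5): δ = 15.42°  ✓
  (2,3): δ = 141.67°  ·
  (2,4): δ = 96.50°  ·
  (2,5): δ = 22.31°  ✓
  (3,4): δ = 134.82°  ·
  (3,5): δ = 60.63°  ✓
  (4,5): δ = 105.81°  ·
antipodal pairs: 7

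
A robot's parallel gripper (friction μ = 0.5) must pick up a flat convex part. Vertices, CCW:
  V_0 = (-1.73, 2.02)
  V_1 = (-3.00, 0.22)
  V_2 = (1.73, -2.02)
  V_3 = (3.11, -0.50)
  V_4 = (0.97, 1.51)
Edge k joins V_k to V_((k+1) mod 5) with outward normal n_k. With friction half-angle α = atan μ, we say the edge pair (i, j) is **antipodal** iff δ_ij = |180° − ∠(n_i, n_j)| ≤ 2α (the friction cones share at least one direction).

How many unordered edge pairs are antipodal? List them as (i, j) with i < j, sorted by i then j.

count = 3; pairs: (0,2), (1,3), (1,4)

α = atan 0.5 = 26.57°;  2α = 53.13°
n_0 = (-0.8171, +0.5765)
n_1 = (-0.4280, -0.9038)
n_2 = (+0.7404, -0.6722)
n_3 = (+0.6846, +0.7289)
n_4 = (+0.1856, +0.9826)
  (0,1): δ = 80.14°  ·
  (0,2): δ = 7.03°  ✓
  (0,3): δ = 82.00°  ·
  (0,4): δ = 114.51°  ·
  (1,2): δ = 106.90°  ·
  (1,3): δ = 17.86°  ✓
  (1,4): δ = 14.64°  ✓
  (2,3): δ = 90.97°  ·
  (2,4): δ = 58.46°  ·
  (3,4): δ = 147.49°  ·
antipodal pairs: 3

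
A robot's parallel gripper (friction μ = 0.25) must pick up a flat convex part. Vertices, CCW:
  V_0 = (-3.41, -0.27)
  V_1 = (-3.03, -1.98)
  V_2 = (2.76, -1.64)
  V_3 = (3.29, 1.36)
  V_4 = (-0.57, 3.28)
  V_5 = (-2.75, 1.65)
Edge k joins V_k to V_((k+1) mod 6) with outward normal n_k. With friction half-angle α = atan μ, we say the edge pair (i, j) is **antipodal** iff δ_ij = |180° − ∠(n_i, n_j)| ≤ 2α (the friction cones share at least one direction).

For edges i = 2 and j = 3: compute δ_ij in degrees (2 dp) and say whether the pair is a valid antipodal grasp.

δ = 106.43°, invalid

α = atan 0.25 = 14.04°;  2α = 28.07°
edge 2: e_2 = (+0.53, +3.00);  n_2 = (+0.9848, -0.1740)
edge 3: e_3 = (-3.86, +1.92);  n_3 = (+0.4454, +0.8954)
∠(n_2, n_3) = 73.57°
δ = |180° − 73.57°| = 106.43°
106.43° > 2α = 28.07°  →  invalid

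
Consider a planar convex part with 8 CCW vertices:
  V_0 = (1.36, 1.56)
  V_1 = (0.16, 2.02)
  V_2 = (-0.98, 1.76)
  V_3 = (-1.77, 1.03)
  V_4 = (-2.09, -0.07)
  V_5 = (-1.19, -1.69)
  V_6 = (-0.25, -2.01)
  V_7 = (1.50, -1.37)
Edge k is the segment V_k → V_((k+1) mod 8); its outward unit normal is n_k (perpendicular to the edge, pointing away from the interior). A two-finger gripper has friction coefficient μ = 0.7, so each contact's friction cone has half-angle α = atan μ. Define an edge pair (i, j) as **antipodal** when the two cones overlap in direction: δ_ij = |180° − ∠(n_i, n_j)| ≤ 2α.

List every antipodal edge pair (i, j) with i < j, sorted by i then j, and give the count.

α = atan 0.7 = 34.99°;  2α = 69.98°
n_0 = (+0.3579, +0.9337)
n_1 = (-0.2224, +0.9750)
n_2 = (-0.6787, +0.7344)
n_3 = (-0.9602, +0.2793)
n_4 = (-0.8742, -0.4856)
n_5 = (-0.3223, -0.9466)
n_6 = (+0.3435, -0.9392)
n_7 = (+0.9989, +0.0477)
  (0,1): δ = 146.18°  ·
  (0,2): δ = 116.29°  ·
  (0,3): δ = 85.25°  ·
  (0,4): δ = 39.97°  ✓
  (0,5): δ = 2.17°  ✓
  (0,6): δ = 41.06°  ✓
  (0,7): δ = 113.71°  ·
  (1,2): δ = 150.11°  ·
  (1,3): δ = 119.07°  ·
  (1,4): δ = 73.79°  ·
  (1,5): δ = 31.65°  ✓
  (1,6): δ = 7.24°  ✓
  (1,7): δ = 79.89°  ·
  (2,3): δ = 148.96°  ·
  (2,4): δ = 103.68°  ·
  (2,5): δ = 61.54°  ✓
  (2,6): δ = 22.65°  ✓
  (2,7): δ = 50.00°  ✓
  (3,4): δ = 134.73°  ·
  (3,5): δ = 92.58°  ·
  (3,6): δ = 53.69°  ✓
  (3,7): δ = 18.96°  ✓
  (4,5): δ = 137.85°  ·
  (4,6): δ = 98.97°  ·
  (4,7): δ = 26.32°  ✓
  (5,6): δ = 141.11°  ·
  (5,7): δ = 68.46°  ✓
  (6,7): δ = 107.35°  ·
antipodal pairs: 12

count = 12; pairs: (0,4), (0,5), (0,6), (1,5), (1,6), (2,5), (2,6), (2,7), (3,6), (3,7), (4,7), (5,7)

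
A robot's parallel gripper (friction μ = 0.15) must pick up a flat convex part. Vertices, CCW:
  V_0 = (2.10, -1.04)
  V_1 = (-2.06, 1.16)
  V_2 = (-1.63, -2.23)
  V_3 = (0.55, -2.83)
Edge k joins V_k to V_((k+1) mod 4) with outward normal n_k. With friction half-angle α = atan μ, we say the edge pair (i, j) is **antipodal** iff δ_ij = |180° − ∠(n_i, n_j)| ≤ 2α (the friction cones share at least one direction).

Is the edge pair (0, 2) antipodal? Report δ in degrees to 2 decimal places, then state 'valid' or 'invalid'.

δ = 12.48°, valid

α = atan 0.15 = 8.53°;  2α = 17.06°
edge 0: e_0 = (-4.16, +2.20);  n_0 = (+0.4675, +0.8840)
edge 2: e_2 = (+2.18, -0.60);  n_2 = (-0.2654, -0.9641)
∠(n_0, n_2) = 167.52°
δ = |180° − 167.52°| = 12.48°
12.48° ≤ 2α = 17.06°  →  valid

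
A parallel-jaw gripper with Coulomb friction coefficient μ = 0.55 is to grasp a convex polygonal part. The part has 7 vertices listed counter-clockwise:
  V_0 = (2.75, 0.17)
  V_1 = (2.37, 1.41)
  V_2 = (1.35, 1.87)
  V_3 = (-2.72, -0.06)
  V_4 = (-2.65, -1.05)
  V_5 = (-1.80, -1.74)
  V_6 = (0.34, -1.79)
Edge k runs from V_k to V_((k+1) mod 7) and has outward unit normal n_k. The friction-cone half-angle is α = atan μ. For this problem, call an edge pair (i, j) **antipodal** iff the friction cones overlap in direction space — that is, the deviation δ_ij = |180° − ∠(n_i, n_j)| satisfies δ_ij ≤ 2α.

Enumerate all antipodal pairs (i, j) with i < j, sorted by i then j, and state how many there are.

count = 7; pairs: (0,3), (0,4), (1,4), (1,5), (2,5), (2,6), (3,6)

α = atan 0.55 = 28.81°;  2α = 57.62°
n_0 = (+0.9561, +0.2930)
n_1 = (+0.4111, +0.9116)
n_2 = (-0.4285, +0.9036)
n_3 = (-0.9975, -0.0705)
n_4 = (-0.6302, -0.7764)
n_5 = (-0.0234, -0.9997)
n_6 = (+0.6310, -0.7758)
  (0,1): δ = 131.31°  ·
  (0,2): δ = 81.67°  ·
  (0,3): δ = 12.99°  ✓
  (0,4): δ = 33.89°  ✓
  (0,5): δ = 71.62°  ·
  (0,6): δ = 112.08°  ·
  (1,2): δ = 130.36°  ·
  (1,3): δ = 61.68°  ·
  (1,4): δ = 14.79°  ✓
  (1,5): δ = 22.94°  ✓
  (1,6): δ = 63.40°  ·
  (2,3): δ = 111.33°  ·
  (2,4): δ = 64.44°  ·
  (2,5): δ = 26.71°  ✓
  (2,6): δ = 13.75°  ✓
  (3,4): δ = 133.11°  ·
  (3,5): δ = 95.38°  ·
  (3,6): δ = 54.92°  ✓
  (4,5): δ = 142.27°  ·
  (4,6): δ = 101.81°  ·
  (5,6): δ = 139.54°  ·
antipodal pairs: 7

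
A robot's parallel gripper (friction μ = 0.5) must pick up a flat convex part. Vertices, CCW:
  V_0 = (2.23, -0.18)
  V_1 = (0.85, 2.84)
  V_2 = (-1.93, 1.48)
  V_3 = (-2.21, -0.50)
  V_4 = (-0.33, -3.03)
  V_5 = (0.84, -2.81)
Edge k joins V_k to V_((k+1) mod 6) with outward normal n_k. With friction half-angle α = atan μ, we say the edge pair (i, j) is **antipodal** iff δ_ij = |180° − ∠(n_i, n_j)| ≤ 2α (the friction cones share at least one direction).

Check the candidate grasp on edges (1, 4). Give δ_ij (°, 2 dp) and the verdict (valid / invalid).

α = atan 0.5 = 26.57°;  2α = 53.13°
edge 1: e_1 = (-2.78, -1.36);  n_1 = (-0.4394, +0.8983)
edge 4: e_4 = (+1.17, +0.22);  n_4 = (+0.1848, -0.9828)
∠(n_1, n_4) = 164.58°
δ = |180° − 164.58°| = 15.42°
15.42° ≤ 2α = 53.13°  →  valid

δ = 15.42°, valid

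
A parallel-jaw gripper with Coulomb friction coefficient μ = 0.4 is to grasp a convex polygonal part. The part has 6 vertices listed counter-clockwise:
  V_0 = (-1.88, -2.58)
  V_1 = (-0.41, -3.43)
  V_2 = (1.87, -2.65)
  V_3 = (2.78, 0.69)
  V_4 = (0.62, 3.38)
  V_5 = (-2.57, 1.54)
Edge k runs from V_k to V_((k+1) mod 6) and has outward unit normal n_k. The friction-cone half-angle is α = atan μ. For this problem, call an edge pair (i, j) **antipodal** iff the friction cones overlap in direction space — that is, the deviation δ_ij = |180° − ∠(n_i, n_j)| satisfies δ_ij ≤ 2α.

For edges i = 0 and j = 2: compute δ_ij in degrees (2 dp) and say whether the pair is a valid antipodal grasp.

δ = 75.20°, invalid

α = atan 0.4 = 21.80°;  2α = 43.60°
edge 0: e_0 = (+1.47, -0.85);  n_0 = (-0.5006, -0.8657)
edge 2: e_2 = (+0.91, +3.34);  n_2 = (+0.9648, -0.2629)
∠(n_0, n_2) = 104.80°
δ = |180° − 104.80°| = 75.20°
75.20° > 2α = 43.60°  →  invalid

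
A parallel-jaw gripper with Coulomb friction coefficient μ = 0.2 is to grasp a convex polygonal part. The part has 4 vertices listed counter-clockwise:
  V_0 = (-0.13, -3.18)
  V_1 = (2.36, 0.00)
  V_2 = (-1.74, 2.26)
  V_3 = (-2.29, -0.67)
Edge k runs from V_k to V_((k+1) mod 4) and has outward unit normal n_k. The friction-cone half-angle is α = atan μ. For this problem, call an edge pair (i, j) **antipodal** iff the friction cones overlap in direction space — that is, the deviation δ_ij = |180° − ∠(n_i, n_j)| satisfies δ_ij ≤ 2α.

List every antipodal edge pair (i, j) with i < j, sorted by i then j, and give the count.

count = 1; pairs: (1,3)

α = atan 0.2 = 11.31°;  2α = 22.62°
n_0 = (+0.7873, -0.6165)
n_1 = (+0.4827, +0.8758)
n_2 = (-0.9828, +0.1845)
n_3 = (-0.7580, -0.6523)
  (0,1): δ = 80.80°  ·
  (0,2): δ = 27.43°  ·
  (0,3): δ = 78.78°  ·
  (1,2): δ = 71.77°  ·
  (1,3): δ = 20.42°  ✓
  (2,3): δ = 128.65°  ·
antipodal pairs: 1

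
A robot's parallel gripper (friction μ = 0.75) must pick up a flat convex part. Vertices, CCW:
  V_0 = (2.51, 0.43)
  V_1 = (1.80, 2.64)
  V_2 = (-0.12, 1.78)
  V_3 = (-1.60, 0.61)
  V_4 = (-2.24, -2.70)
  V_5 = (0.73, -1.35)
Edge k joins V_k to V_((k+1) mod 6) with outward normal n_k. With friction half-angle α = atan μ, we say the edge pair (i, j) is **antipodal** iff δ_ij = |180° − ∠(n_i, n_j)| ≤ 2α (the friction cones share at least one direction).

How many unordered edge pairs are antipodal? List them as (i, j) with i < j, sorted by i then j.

α = atan 0.75 = 36.87°;  2α = 73.74°
n_0 = (+0.9521, +0.3059)
n_1 = (-0.4088, +0.9126)
n_2 = (-0.6202, +0.7845)
n_3 = (-0.9818, +0.1898)
n_4 = (+0.4138, -0.9104)
n_5 = (+0.7071, -0.7071)
  (0,1): δ = 83.68°  ·
  (0,2): δ = 69.48°  ✓
  (0,3): δ = 28.75°  ✓
  (0,4): δ = 96.63°  ·
  (0,5): δ = 117.19°  ·
  (1,2): δ = 165.80°  ·
  (1,3): δ = 125.07°  ·
  (1,4): δ = 0.32°  ✓
  (1,5): δ = 20.87°  ✓
  (2,3): δ = 139.27°  ·
  (2,4): δ = 13.88°  ✓
  (2,5): δ = 6.67°  ✓
  (3,4): δ = 54.61°  ✓
  (3,5): δ = 34.06°  ✓
  (4,5): δ = 159.44°  ·
antipodal pairs: 8

count = 8; pairs: (0,2), (0,3), (1,4), (1,5), (2,4), (2,5), (3,4), (3,5)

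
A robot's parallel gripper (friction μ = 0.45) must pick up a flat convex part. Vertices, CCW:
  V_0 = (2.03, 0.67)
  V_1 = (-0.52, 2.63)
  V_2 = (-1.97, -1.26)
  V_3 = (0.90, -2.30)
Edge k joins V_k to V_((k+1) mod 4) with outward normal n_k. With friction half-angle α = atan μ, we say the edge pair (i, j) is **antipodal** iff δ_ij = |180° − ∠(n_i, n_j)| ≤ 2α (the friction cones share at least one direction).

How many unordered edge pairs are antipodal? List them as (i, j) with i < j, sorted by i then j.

count = 2; pairs: (0,2), (1,3)

α = atan 0.45 = 24.23°;  2α = 48.46°
n_0 = (+0.6094, +0.7929)
n_1 = (-0.9370, +0.3493)
n_2 = (-0.3407, -0.9402)
n_3 = (+0.9346, -0.3556)
  (0,1): δ = 72.90°  ·
  (0,2): δ = 17.63°  ✓
  (0,3): δ = 106.72°  ·
  (1,2): δ = 89.48°  ·
  (1,3): δ = 0.39°  ✓
  (2,3): δ = 90.91°  ·
antipodal pairs: 2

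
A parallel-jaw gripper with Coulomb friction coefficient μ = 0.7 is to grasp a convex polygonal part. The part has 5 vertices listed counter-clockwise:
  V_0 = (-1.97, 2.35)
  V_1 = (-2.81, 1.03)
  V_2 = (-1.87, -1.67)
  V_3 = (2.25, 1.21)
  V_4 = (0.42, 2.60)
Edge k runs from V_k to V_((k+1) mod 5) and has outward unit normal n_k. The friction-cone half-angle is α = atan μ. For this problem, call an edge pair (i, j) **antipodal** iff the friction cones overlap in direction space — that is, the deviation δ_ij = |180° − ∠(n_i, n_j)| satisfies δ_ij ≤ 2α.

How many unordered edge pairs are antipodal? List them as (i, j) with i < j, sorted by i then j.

count = 3; pairs: (0,2), (1,3), (2,4)

α = atan 0.7 = 34.99°;  2α = 69.98°
n_0 = (-0.8437, +0.5369)
n_1 = (-0.9444, -0.3288)
n_2 = (+0.5729, -0.8196)
n_3 = (+0.6049, +0.7963)
n_4 = (-0.1040, +0.9946)
  (0,1): δ = 128.33°  ·
  (0,2): δ = 22.57°  ✓
  (0,3): δ = 85.25°  ·
  (0,4): δ = 128.44°  ·
  (1,2): δ = 74.24°  ·
  (1,3): δ = 33.59°  ✓
  (1,4): δ = 76.78°  ·
  (2,3): δ = 72.17°  ·
  (2,4): δ = 28.98°  ✓
  (3,4): δ = 136.81°  ·
antipodal pairs: 3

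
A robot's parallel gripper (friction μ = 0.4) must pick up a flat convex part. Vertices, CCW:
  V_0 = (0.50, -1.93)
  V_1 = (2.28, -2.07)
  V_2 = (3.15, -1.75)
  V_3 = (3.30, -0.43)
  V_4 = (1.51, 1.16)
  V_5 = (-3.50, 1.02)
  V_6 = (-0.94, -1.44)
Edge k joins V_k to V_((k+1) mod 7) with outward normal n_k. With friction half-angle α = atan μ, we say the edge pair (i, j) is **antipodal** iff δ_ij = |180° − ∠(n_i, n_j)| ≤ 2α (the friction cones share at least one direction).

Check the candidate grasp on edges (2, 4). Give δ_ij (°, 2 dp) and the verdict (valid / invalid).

δ = 81.92°, invalid

α = atan 0.4 = 21.80°;  2α = 43.60°
edge 2: e_2 = (+0.15, +1.32);  n_2 = (+0.9936, -0.1129)
edge 4: e_4 = (-5.01, -0.14);  n_4 = (-0.0279, +0.9996)
∠(n_2, n_4) = 98.08°
δ = |180° − 98.08°| = 81.92°
81.92° > 2α = 43.60°  →  invalid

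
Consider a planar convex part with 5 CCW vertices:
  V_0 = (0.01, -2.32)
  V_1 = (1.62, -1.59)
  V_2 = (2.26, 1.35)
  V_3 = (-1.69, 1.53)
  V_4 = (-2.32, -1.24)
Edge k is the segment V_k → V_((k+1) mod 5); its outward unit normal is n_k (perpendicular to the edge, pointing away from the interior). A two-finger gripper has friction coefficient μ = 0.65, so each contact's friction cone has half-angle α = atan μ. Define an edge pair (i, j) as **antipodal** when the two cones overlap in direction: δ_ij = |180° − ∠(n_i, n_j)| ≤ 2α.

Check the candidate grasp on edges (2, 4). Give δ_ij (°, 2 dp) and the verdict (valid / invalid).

α = atan 0.65 = 33.02°;  2α = 66.05°
edge 2: e_2 = (-3.95, +0.18);  n_2 = (+0.0455, +0.9990)
edge 4: e_4 = (+2.33, -1.08);  n_4 = (-0.4205, -0.9073)
∠(n_2, n_4) = 157.74°
δ = |180° − 157.74°| = 22.26°
22.26° ≤ 2α = 66.05°  →  valid

δ = 22.26°, valid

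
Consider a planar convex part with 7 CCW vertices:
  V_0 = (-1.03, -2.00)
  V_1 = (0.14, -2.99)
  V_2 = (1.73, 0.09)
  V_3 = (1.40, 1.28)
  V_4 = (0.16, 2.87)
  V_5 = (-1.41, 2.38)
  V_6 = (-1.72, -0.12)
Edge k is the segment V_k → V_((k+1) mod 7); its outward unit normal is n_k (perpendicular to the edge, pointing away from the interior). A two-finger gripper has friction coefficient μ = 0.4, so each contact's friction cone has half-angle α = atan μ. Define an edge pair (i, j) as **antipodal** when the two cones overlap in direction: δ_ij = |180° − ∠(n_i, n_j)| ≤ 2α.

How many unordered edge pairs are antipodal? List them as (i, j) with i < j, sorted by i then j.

count = 6; pairs: (0,2), (0,3), (1,5), (2,5), (2,6), (3,6)

α = atan 0.4 = 21.80°;  2α = 43.60°
n_0 = (-0.6459, -0.7634)
n_1 = (+0.8886, -0.4587)
n_2 = (+0.9636, +0.2672)
n_3 = (+0.7886, +0.6150)
n_4 = (-0.2979, +0.9546)
n_5 = (-0.9924, +0.1231)
n_6 = (-0.9388, -0.3445)
  (0,1): δ = 77.07°  ·
  (0,2): δ = 34.26°  ✓
  (0,3): δ = 11.81°  ✓
  (0,4): δ = 57.57°  ·
  (0,5): δ = 123.17°  ·
  (0,6): δ = 150.39°  ·
  (1,2): δ = 137.20°  ·
  (1,3): δ = 114.75°  ·
  (1,4): δ = 45.36°  ·
  (1,5): δ = 20.24°  ✓
  (1,6): δ = 47.46°  ·
  (2,3): δ = 157.55°  ·
  (2,4): δ = 88.17°  ·
  (2,5): δ = 22.57°  ✓
  (2,6): δ = 4.65°  ✓
  (3,4): δ = 110.62°  ·
  (3,5): δ = 45.02°  ·
  (3,6): δ = 17.80°  ✓
  (4,5): δ = 114.40°  ·
  (4,6): δ = 87.18°  ·
  (5,6): δ = 152.78°  ·
antipodal pairs: 6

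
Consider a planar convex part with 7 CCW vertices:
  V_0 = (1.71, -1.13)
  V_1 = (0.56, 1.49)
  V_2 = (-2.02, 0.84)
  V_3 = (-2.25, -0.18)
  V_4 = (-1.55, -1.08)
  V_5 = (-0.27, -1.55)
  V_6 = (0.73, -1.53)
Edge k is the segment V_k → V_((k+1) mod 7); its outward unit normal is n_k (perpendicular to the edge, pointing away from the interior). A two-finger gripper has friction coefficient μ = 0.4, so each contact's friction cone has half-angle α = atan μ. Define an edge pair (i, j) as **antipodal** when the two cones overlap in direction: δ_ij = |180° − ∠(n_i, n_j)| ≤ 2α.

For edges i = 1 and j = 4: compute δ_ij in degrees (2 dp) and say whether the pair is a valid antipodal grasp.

α = atan 0.4 = 21.80°;  2α = 43.60°
edge 1: e_1 = (-2.58, -0.65);  n_1 = (-0.2443, +0.9697)
edge 4: e_4 = (+1.28, -0.47);  n_4 = (-0.3447, -0.9387)
∠(n_1, n_4) = 145.70°
δ = |180° − 145.70°| = 34.30°
34.30° ≤ 2α = 43.60°  →  valid

δ = 34.30°, valid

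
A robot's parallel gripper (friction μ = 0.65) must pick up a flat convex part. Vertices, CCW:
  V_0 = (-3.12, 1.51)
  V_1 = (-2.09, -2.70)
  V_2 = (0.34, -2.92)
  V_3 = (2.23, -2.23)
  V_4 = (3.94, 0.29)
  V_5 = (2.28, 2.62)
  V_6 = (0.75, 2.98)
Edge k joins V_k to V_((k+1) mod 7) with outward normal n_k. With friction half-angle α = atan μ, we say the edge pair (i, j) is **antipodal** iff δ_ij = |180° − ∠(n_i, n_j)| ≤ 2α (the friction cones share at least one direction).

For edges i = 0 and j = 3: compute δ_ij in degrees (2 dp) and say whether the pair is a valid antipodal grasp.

α = atan 0.65 = 33.02°;  2α = 66.05°
edge 0: e_0 = (+1.03, -4.21);  n_0 = (-0.9714, -0.2376)
edge 3: e_3 = (+1.71, +2.52);  n_3 = (+0.8275, -0.5615)
∠(n_0, n_3) = 132.09°
δ = |180° − 132.09°| = 47.91°
47.91° ≤ 2α = 66.05°  →  valid

δ = 47.91°, valid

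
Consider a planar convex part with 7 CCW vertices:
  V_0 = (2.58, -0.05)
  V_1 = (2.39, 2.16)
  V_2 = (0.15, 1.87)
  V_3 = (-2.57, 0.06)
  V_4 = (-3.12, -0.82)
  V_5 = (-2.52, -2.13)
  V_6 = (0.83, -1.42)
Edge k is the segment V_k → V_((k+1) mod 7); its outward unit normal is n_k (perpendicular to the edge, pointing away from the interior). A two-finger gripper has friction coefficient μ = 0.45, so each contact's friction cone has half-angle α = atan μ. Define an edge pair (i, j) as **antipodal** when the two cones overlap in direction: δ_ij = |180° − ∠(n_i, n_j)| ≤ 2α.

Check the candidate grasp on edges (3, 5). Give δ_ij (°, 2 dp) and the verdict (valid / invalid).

δ = 46.03°, valid

α = atan 0.45 = 24.23°;  2α = 48.46°
edge 3: e_3 = (-0.55, -0.88);  n_3 = (-0.8480, +0.5300)
edge 5: e_5 = (+3.35, +0.71);  n_5 = (+0.2073, -0.9783)
∠(n_3, n_5) = 133.97°
δ = |180° − 133.97°| = 46.03°
46.03° ≤ 2α = 48.46°  →  valid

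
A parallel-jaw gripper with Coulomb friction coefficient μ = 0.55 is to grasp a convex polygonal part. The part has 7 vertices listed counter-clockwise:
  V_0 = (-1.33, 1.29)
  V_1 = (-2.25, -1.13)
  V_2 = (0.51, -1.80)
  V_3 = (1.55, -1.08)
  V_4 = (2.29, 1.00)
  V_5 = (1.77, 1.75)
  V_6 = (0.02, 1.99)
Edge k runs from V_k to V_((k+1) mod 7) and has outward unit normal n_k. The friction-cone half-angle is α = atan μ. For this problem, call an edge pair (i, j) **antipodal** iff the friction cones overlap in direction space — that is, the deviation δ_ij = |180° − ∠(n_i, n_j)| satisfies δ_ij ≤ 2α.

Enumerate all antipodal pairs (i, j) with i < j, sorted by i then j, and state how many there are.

α = atan 0.55 = 28.81°;  2α = 57.62°
n_0 = (-0.9347, +0.3554)
n_1 = (-0.2359, -0.9718)
n_2 = (+0.5692, -0.8222)
n_3 = (+0.9422, -0.3352)
n_4 = (+0.8218, +0.5698)
n_5 = (+0.1359, +0.9907)
n_6 = (-0.4603, +0.8878)
  (0,1): δ = 82.83°  ·
  (0,2): δ = 34.49°  ✓
  (0,3): δ = 1.23°  ✓
  (0,4): δ = 55.55°  ✓
  (0,5): δ = 103.01°  ·
  (0,6): δ = 138.22°  ·
  (1,2): δ = 131.66°  ·
  (1,3): δ = 95.94°  ·
  (1,4): δ = 41.62°  ✓
  (1,5): δ = 5.84°  ✓
  (1,6): δ = 41.05°  ✓
  (2,3): δ = 144.28°  ·
  (2,4): δ = 89.96°  ·
  (2,5): δ = 42.50°  ✓
  (2,6): δ = 7.29°  ✓
  (3,4): δ = 125.68°  ·
  (3,5): δ = 78.22°  ·
  (3,6): δ = 43.01°  ✓
  (4,5): δ = 132.54°  ·
  (4,6): δ = 97.33°  ·
  (5,6): δ = 144.78°  ·
antipodal pairs: 9

count = 9; pairs: (0,2), (0,3), (0,4), (1,4), (1,5), (1,6), (2,5), (2,6), (3,6)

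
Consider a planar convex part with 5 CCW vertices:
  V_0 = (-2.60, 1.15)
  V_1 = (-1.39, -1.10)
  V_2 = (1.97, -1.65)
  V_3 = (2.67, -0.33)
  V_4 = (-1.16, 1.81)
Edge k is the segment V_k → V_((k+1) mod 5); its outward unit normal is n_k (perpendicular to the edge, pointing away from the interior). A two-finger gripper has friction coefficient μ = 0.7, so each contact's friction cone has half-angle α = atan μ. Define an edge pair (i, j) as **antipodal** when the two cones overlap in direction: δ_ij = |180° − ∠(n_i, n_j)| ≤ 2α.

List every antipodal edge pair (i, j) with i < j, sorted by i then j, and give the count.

α = atan 0.7 = 34.99°;  2α = 69.98°
n_0 = (-0.8807, -0.4736)
n_1 = (-0.1615, -0.9869)
n_2 = (+0.8835, -0.4685)
n_3 = (+0.4878, +0.8730)
n_4 = (-0.4167, +0.9091)
  (0,1): δ = 127.57°  ·
  (0,2): δ = 56.21°  ✓
  (0,3): δ = 32.54°  ✓
  (0,4): δ = 86.35°  ·
  (1,2): δ = 108.64°  ·
  (1,3): δ = 19.90°  ✓
  (1,4): δ = 33.92°  ✓
  (2,3): δ = 91.26°  ·
  (2,4): δ = 37.44°  ✓
  (3,4): δ = 126.18°  ·
antipodal pairs: 5

count = 5; pairs: (0,2), (0,3), (1,3), (1,4), (2,4)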